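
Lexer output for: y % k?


Scan left to right, longest-match per lexeme
Tokens: ID(y), OP(%), ID(k)


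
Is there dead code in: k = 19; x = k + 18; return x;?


k is read by x's definition; x is returned
No dead code


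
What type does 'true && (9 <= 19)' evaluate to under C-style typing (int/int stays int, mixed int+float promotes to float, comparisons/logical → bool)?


Operand types: bool && bool
Rule: logical operators take bool operands and yield bool
Result type: bool


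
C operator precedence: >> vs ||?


'>>' is shift (level 8); '||' is logical OR (level 1)
Higher level binds tighter
'>>' has higher precedence than '||'


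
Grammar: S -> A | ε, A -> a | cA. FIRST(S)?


Per alternative of S: FIRST(A) = {a, c}; FIRST(ε) = {ε}
FIRST(S) = {a, c, ε}


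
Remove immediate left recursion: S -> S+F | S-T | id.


Left-recursive alternatives: S+F, S-T; non-recursive: id
Introduce S': S -> idS', S' -> +FS' | -TS' | ε


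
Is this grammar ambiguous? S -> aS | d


right-linear, alternatives start with distinct terminals 'a' vs 'd': unique leftmost derivation
Unambiguous


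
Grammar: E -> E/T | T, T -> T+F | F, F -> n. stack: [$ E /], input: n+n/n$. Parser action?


no handle ('E/' is not any RHS); shift 'n'
Action: shift


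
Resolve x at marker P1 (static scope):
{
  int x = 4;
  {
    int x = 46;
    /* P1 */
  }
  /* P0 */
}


x declared in the same block as P1
x = 46


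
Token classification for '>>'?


Pattern: operator symbol
Type: OPERATOR


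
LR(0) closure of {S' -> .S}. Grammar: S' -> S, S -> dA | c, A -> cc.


Start: S' -> .S
For each item with dot before a nonterminal B, add B -> .γ for every B-production
Closure: [S' -> .S, S -> .dA, S -> .c]


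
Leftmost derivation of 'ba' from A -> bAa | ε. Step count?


Derivation: A => bAa => ba
Steps: 2


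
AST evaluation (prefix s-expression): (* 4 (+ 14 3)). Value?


Evaluate inner: (+ 14 3) = 17
Evaluate root: (* 4 17) = 68
Result: 68


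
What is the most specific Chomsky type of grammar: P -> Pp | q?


Left-linear: every RHS is a terminal or one nonterminal followed by a terminal
Classification: Type 3 (Regular)


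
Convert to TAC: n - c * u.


Break into single-operator statements:
t1 = c * u
t2 = n - t1


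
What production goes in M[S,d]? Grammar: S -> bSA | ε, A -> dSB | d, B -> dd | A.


For [S, d]: ε is nullable and 'd' ∈ FOLLOW(S)
Entry: S -> ε


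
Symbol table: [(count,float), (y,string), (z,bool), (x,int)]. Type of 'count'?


Lookup 'count' → type float


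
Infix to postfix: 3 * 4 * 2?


Left to right (same or higher precedence on left)
Postfix: 3 4 * 2 *


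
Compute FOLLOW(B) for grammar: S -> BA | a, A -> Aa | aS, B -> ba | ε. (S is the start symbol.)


$ ∈ FOLLOW(S). For each A -> αBβ: add FIRST(β)\{ε} to FOLLOW(B); if β nullable, add FOLLOW(A).
FOLLOW(B) = {a}


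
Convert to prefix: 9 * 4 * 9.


left-to-right (same/higher precedence on left): tree is (* (* 9 4) 9)
Prefix: * * 9 4 9


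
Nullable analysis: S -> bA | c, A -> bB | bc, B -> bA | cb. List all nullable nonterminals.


A nonterminal is nullable iff some alternative derives ε (directly, or every symbol in it is nullable)
Nullable: {}


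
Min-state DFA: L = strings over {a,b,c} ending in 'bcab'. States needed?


Track the longest suffix of input matching a prefix of 'bcab': 5 classes (prefixes of length 0..4)
Minimal DFA: 5 states


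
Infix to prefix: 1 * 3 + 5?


left-to-right (same/higher precedence on left): tree is (+ (* 1 3) 5)
Prefix: + * 1 3 5


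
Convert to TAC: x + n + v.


Break into single-operator statements:
t1 = x + n
t2 = t1 + v


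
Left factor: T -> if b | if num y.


Common prefix: 'if'
Factored: T -> if T', T' -> b | num y


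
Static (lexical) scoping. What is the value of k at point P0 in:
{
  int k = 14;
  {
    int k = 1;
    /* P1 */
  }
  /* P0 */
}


k declared in the same block as P0
k = 14


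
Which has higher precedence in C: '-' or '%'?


'%' is multiplicative (level 10); '-' is additive (level 9)
Higher level binds tighter
'%' has higher precedence than '-'


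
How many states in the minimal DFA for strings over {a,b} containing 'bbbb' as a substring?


KMP-style automaton: 4 progress states + 1 absorbing accept = 5
Minimal DFA: 5 states


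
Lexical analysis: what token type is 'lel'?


Pattern: letter/underscore followed by alphanumerics, not a keyword
Type: IDENTIFIER


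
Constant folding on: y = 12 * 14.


12 * 14 = 168 at compile time
Optimized: y = 168


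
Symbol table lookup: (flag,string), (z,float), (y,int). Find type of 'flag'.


Lookup 'flag' → type string


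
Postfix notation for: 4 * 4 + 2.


Left to right (same or higher precedence on left)
Postfix: 4 4 * 2 +


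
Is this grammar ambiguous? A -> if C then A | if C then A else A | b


dangling else: 'if C then if C then b else b' parses two ways
Ambiguous


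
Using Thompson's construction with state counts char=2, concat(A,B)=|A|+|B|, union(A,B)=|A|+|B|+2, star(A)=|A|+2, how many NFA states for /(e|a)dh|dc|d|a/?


Syntax tree has 8 char leaf(s), 4 union(s), 0 star(s)
chars contribute 8×2 = 16; each union adds +2; each star adds +2
Total: 16 + 8 + 0 = 24 states


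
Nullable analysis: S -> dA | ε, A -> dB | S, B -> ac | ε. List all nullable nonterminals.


A nonterminal is nullable iff some alternative derives ε (directly, or every symbol in it is nullable)
Nullable: {A, B, S}


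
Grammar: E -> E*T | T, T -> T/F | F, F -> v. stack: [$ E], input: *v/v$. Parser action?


shift '*' to continue E -> E*T
Action: shift


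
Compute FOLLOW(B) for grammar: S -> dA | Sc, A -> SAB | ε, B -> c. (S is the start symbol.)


$ ∈ FOLLOW(S). For each A -> αBβ: add FIRST(β)\{ε} to FOLLOW(B); if β nullable, add FOLLOW(A).
FOLLOW(B) = {$, c, d}


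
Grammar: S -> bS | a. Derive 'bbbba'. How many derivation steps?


Derivation: S => bS => bbS => bbbS => bbbbS => bbbba
Steps: 5


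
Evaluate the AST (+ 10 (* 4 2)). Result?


Evaluate inner: (* 4 2) = 8
Evaluate root: (+ 10 8) = 18
Result: 18


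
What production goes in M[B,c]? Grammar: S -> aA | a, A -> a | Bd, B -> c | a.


For [B, c]: 'c' ∈ FIRST(c)
Entry: B -> c


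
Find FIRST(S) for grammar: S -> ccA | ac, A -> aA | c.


Per alternative of S: FIRST(ccA) = {c}; FIRST(ac) = {a}
FIRST(S) = {a, c}


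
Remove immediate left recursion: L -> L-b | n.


Left-recursive alternatives: L-b; non-recursive: n
Introduce L': L -> nL', L' -> -bL' | ε


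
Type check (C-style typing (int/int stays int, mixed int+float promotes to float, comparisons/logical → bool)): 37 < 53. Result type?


Operand types: int < int
Rule: comparison yields bool
Result type: bool


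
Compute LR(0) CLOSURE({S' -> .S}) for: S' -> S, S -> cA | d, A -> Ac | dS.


Start: S' -> .S
For each item with dot before a nonterminal B, add B -> .γ for every B-production
Closure: [S' -> .S, S -> .cA, S -> .d]


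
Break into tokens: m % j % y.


Scan left to right, longest-match per lexeme
Tokens: ID(m), OP(%), ID(j), OP(%), ID(y)


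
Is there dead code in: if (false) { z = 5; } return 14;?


condition is constant false, so the whole block is unreachable
Dead: 'if (false) { z = 5; }'


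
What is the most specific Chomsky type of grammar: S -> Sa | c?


Left-linear: every RHS is a terminal or one nonterminal followed by a terminal
Classification: Type 3 (Regular)


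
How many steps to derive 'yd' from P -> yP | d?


Derivation: P => yP => yd
Steps: 2


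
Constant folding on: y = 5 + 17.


5 + 17 = 22 at compile time
Optimized: y = 22


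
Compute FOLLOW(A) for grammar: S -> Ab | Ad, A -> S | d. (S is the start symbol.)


$ ∈ FOLLOW(S). For each A -> αBβ: add FIRST(β)\{ε} to FOLLOW(B); if β nullable, add FOLLOW(A).
FOLLOW(A) = {b, d}


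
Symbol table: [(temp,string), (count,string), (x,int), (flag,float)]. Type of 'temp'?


Lookup 'temp' → type string


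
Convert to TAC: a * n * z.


Break into single-operator statements:
t1 = a * n
t2 = t1 * z


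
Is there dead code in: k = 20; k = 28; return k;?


first assignment to k is overwritten before any read
Dead: 'k = 20'


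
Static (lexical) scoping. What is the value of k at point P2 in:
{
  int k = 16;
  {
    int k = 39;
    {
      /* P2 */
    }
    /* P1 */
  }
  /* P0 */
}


P2's block does not declare k; resolves to the enclosing declaration at depth 1
k = 39


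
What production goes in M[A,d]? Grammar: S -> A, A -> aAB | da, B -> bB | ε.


For [A, d]: 'd' ∈ FIRST(da)
Entry: A -> da


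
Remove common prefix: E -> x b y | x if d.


Common prefix: 'x'
Factored: E -> x E', E' -> b y | if d


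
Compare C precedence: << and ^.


'<<' is shift (level 8); '^' is bitwise XOR (level 4)
Higher level binds tighter
'<<' has higher precedence than '^'


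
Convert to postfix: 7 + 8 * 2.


* has higher precedence, evaluate 8*2 first
Postfix: 7 8 2 * +


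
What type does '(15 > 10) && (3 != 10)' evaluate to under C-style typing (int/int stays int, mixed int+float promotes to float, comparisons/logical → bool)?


Operand types: bool && bool
Rule: logical operators take bool operands and yield bool
Result type: bool


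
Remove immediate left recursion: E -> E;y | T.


Left-recursive alternatives: E;y; non-recursive: T
Introduce E': E -> TE', E' -> ;yE' | ε


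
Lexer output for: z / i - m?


Scan left to right, longest-match per lexeme
Tokens: ID(z), OP(/), ID(i), OP(-), ID(m)


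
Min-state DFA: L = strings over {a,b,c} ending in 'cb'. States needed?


Track the longest suffix of input matching a prefix of 'cb': 3 classes (prefixes of length 0..2)
Minimal DFA: 3 states


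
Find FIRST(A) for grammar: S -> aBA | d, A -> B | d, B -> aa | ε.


Per alternative of A: FIRST(B) = {a, ε}; FIRST(d) = {d}
FIRST(A) = {a, d, ε}


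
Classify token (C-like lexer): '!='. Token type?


Pattern: operator symbol
Type: OPERATOR


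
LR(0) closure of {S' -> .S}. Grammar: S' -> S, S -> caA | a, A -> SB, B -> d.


Start: S' -> .S
For each item with dot before a nonterminal B, add B -> .γ for every B-production
Closure: [S' -> .S, S -> .caA, S -> .a]


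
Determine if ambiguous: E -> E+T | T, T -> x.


precedence layered via separate nonterminal T: deterministic
Unambiguous


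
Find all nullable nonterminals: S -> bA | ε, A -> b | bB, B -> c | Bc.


A nonterminal is nullable iff some alternative derives ε (directly, or every symbol in it is nullable)
Nullable: {S}


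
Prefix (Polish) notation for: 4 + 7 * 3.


'*' binds tighter: tree is (+ 4 (* 7 3))
Prefix: + 4 * 7 3


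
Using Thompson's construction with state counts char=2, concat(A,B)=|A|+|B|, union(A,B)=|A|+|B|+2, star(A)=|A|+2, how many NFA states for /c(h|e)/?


Syntax tree has 3 char leaf(s), 1 union(s), 0 star(s)
chars contribute 3×2 = 6; each union adds +2; each star adds +2
Total: 6 + 2 + 0 = 8 states


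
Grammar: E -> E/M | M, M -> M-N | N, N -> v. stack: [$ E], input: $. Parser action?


start symbol E on stack, input exhausted
Action: accept


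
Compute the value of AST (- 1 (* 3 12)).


Evaluate inner: (* 3 12) = 36
Evaluate root: (- 1 36) = -35
Result: -35


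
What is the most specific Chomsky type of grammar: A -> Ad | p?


Left-linear: every RHS is a terminal or one nonterminal followed by a terminal
Classification: Type 3 (Regular)


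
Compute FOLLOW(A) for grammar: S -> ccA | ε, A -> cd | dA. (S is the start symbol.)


$ ∈ FOLLOW(S). For each A -> αBβ: add FIRST(β)\{ε} to FOLLOW(B); if β nullable, add FOLLOW(A).
FOLLOW(A) = {$}


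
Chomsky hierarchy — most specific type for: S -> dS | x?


Right-linear: every RHS is a terminal or a terminal followed by one nonterminal
Classification: Type 3 (Regular)


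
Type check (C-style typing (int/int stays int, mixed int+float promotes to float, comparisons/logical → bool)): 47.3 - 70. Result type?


Operand types: float - int
Rule: mixed int/float promotes to float; int/int stays int
Result type: float


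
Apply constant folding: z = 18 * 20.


18 * 20 = 360 at compile time
Optimized: z = 360


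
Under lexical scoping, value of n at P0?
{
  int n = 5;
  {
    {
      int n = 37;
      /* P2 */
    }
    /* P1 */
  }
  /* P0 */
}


n declared in the same block as P0
n = 5


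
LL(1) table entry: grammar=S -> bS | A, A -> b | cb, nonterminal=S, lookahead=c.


For [S, c]: 'c' ∈ FIRST(A)
Entry: S -> A


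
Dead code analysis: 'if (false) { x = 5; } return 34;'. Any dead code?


condition is constant false, so the whole block is unreachable
Dead: 'if (false) { x = 5; }'


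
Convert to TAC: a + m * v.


Break into single-operator statements:
t1 = m * v
t2 = a + t1


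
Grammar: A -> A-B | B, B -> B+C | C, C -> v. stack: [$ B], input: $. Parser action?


lookahead ∉ {+} so B won't extend; reduce A -> B
Action: reduce (A -> B)


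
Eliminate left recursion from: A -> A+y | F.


Left-recursive alternatives: A+y; non-recursive: F
Introduce A': A -> FA', A' -> +yA' | ε


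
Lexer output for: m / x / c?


Scan left to right, longest-match per lexeme
Tokens: ID(m), OP(/), ID(x), OP(/), ID(c)


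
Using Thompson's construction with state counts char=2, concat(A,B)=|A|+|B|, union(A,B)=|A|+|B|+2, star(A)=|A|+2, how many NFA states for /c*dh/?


Syntax tree has 3 char leaf(s), 0 union(s), 1 star(s)
chars contribute 3×2 = 6; each union adds +2; each star adds +2
Total: 6 + 0 + 2 = 8 states


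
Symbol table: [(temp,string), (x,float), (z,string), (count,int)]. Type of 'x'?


Lookup 'x' → type float


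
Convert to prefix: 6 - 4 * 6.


'*' binds tighter: tree is (- 6 (* 4 6))
Prefix: - 6 * 4 6


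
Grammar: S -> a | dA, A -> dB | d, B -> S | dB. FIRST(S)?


Per alternative of S: FIRST(a) = {a}; FIRST(dA) = {d}
FIRST(S) = {a, d}


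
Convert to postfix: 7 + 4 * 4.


* has higher precedence, evaluate 4*4 first
Postfix: 7 4 4 * +


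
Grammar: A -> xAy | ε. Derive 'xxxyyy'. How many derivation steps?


Derivation: A => xAy => xxAyy => xxxAyyy => xxxyyy
Steps: 4


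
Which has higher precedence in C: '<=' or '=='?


'<=' is relational (level 7); '==' is equality (level 6)
Higher level binds tighter
'<=' has higher precedence than '=='


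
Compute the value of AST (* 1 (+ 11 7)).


Evaluate inner: (+ 11 7) = 18
Evaluate root: (* 1 18) = 18
Result: 18


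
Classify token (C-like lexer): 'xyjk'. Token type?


Pattern: letter/underscore followed by alphanumerics, not a keyword
Type: IDENTIFIER


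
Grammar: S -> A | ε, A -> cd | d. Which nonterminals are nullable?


A nonterminal is nullable iff some alternative derives ε (directly, or every symbol in it is nullable)
Nullable: {S}


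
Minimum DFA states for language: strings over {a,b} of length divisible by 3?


Track length mod 3: states 0..2, accept at 0
Minimal DFA: 3 states


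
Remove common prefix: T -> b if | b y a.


Common prefix: 'b'
Factored: T -> b T', T' -> if | y a


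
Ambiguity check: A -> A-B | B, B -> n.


precedence layered via separate nonterminal B: deterministic
Unambiguous


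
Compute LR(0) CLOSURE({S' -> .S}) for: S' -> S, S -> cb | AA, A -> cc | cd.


Start: S' -> .S
For each item with dot before a nonterminal B, add B -> .γ for every B-production
Closure: [S' -> .S, S -> .cb, S -> .AA, A -> .cc, A -> .cd]


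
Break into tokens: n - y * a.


Scan left to right, longest-match per lexeme
Tokens: ID(n), OP(-), ID(y), OP(*), ID(a)


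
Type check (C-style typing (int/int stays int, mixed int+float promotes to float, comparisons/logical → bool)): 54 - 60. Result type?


Operand types: int - int
Rule: mixed int/float promotes to float; int/int stays int
Result type: int


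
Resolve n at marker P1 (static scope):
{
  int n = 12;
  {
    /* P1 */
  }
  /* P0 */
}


P1's block does not declare n; resolves to the enclosing declaration at depth 0
n = 12


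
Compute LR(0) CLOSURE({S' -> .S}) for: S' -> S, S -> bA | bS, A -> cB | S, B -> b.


Start: S' -> .S
For each item with dot before a nonterminal B, add B -> .γ for every B-production
Closure: [S' -> .S, S -> .bA, S -> .bS]


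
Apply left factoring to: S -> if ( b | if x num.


Common prefix: 'if'
Factored: S -> if S', S' -> ( b | x num


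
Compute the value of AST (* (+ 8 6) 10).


Evaluate inner: (+ 8 6) = 14
Evaluate root: (* 14 10) = 140
Result: 140


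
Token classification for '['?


Pattern: delimiter/punctuation
Type: PUNCTUATION


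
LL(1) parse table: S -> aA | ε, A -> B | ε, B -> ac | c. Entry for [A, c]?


For [A, c]: 'c' ∈ FIRST(B)
Entry: A -> B


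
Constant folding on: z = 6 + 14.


6 + 14 = 20 at compile time
Optimized: z = 20


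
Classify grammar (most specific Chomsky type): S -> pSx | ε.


Single nonterminal LHS, but p^n x^n is not regular
Classification: Type 2 (Context-Free)


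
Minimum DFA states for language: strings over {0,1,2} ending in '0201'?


Track the longest suffix of input matching a prefix of '0201': 5 classes (prefixes of length 0..4)
Minimal DFA: 5 states


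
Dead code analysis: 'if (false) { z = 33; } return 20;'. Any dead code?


condition is constant false, so the whole block is unreachable
Dead: 'if (false) { z = 33; }'


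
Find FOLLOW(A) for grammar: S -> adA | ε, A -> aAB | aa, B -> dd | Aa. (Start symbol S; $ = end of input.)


$ ∈ FOLLOW(S). For each A -> αBβ: add FIRST(β)\{ε} to FOLLOW(B); if β nullable, add FOLLOW(A).
FOLLOW(A) = {$, a, d}


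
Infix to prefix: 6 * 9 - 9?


left-to-right (same/higher precedence on left): tree is (- (* 6 9) 9)
Prefix: - * 6 9 9


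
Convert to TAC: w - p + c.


Break into single-operator statements:
t1 = w - p
t2 = t1 + c


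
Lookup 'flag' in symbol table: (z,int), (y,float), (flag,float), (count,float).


Lookup 'flag' → type float


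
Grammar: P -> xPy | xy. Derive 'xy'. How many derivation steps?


Derivation: P => xy
Steps: 1


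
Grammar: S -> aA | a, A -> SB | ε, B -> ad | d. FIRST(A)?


Per alternative of A: FIRST(SB) = {a}; FIRST(ε) = {ε}
FIRST(A) = {a, ε}


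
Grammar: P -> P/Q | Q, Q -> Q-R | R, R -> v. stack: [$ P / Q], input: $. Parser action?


handle 'P/Q' on top; lookahead ∈ FOLLOW(P) = {/, $}
Action: reduce (P -> P/Q)


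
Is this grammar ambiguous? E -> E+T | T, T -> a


precedence layered via separate nonterminal T: deterministic
Unambiguous


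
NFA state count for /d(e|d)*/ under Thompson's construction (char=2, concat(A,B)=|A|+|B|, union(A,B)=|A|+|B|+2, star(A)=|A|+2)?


Syntax tree has 3 char leaf(s), 1 union(s), 1 star(s)
chars contribute 3×2 = 6; each union adds +2; each star adds +2
Total: 6 + 2 + 2 = 10 states


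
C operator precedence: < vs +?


'+' is additive (level 9); '<' is relational (level 7)
Higher level binds tighter
'+' has higher precedence than '<'


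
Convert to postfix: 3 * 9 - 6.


Left to right (same or higher precedence on left)
Postfix: 3 9 * 6 -


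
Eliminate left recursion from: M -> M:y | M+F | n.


Left-recursive alternatives: M:y, M+F; non-recursive: n
Introduce M': M -> nM', M' -> :yM' | +FM' | ε


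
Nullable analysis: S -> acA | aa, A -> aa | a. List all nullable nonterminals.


A nonterminal is nullable iff some alternative derives ε (directly, or every symbol in it is nullable)
Nullable: {}


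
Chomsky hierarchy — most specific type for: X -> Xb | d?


Left-linear: every RHS is a terminal or one nonterminal followed by a terminal
Classification: Type 3 (Regular)


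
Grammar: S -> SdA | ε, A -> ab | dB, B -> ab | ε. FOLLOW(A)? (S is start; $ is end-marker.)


$ ∈ FOLLOW(S). For each A -> αBβ: add FIRST(β)\{ε} to FOLLOW(B); if β nullable, add FOLLOW(A).
FOLLOW(A) = {$, d}


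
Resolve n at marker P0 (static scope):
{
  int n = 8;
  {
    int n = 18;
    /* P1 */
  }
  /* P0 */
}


n declared in the same block as P0
n = 8


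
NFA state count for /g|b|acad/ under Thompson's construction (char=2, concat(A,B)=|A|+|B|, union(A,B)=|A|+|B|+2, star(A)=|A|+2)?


Syntax tree has 6 char leaf(s), 2 union(s), 0 star(s)
chars contribute 6×2 = 12; each union adds +2; each star adds +2
Total: 12 + 4 + 0 = 16 states


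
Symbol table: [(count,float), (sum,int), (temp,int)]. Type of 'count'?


Lookup 'count' → type float


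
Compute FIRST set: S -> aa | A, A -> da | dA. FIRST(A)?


Per alternative of A: FIRST(da) = {d}; FIRST(dA) = {d}
FIRST(A) = {d}


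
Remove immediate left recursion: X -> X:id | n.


Left-recursive alternatives: X:id; non-recursive: n
Introduce X': X -> nX', X' -> :idX' | ε


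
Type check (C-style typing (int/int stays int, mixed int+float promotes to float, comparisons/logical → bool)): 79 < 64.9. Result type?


Operand types: int < float
Rule: comparison yields bool
Result type: bool


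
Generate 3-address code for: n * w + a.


Break into single-operator statements:
t1 = n * w
t2 = t1 + a


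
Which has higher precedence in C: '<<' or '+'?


'+' is additive (level 9); '<<' is shift (level 8)
Higher level binds tighter
'+' has higher precedence than '<<'


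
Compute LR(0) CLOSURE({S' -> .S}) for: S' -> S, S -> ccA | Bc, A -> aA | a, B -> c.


Start: S' -> .S
For each item with dot before a nonterminal B, add B -> .γ for every B-production
Closure: [S' -> .S, S -> .ccA, S -> .Bc, B -> .c]


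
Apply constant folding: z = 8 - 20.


8 - 20 = -12 at compile time
Optimized: z = -12


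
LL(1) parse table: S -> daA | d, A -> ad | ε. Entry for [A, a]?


For [A, a]: 'a' ∈ FIRST(ad)
Entry: A -> ad


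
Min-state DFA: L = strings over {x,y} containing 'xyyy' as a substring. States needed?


KMP-style automaton: 4 progress states + 1 absorbing accept = 5
Minimal DFA: 5 states


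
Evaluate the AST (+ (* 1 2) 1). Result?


Evaluate inner: (* 1 2) = 2
Evaluate root: (+ 2 1) = 3
Result: 3


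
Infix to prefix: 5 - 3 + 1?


left-to-right (same/higher precedence on left): tree is (+ (- 5 3) 1)
Prefix: + - 5 3 1


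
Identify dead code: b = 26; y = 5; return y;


b is assigned but never read
Dead: 'b = 26'


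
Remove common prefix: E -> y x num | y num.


Common prefix: 'y'
Factored: E -> y E', E' -> x num | num


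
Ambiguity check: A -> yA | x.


right-linear, alternatives start with distinct terminals 'y' vs 'x': unique leftmost derivation
Unambiguous


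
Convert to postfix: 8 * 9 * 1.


Left to right (same or higher precedence on left)
Postfix: 8 9 * 1 *


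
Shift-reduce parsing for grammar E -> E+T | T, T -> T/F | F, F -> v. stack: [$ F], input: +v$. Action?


'F' (not preceded by T/) is the handle for T -> F
Action: reduce (T -> F)


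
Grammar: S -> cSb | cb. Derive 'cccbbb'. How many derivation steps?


Derivation: S => cSb => ccSbb => cccbbb
Steps: 3


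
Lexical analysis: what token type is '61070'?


Pattern: digits only
Type: INTEGER_LITERAL


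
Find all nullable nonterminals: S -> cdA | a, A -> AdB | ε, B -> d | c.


A nonterminal is nullable iff some alternative derives ε (directly, or every symbol in it is nullable)
Nullable: {A}


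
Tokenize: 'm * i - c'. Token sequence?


Scan left to right, longest-match per lexeme
Tokens: ID(m), OP(*), ID(i), OP(-), ID(c)


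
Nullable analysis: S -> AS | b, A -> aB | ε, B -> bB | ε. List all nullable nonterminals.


A nonterminal is nullable iff some alternative derives ε (directly, or every symbol in it is nullable)
Nullable: {A, B}


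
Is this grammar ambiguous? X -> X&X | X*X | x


'x&x*x' has two parse trees (no precedence encoded between & and *)
Ambiguous


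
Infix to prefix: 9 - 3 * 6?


'*' binds tighter: tree is (- 9 (* 3 6))
Prefix: - 9 * 3 6


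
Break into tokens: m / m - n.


Scan left to right, longest-match per lexeme
Tokens: ID(m), OP(/), ID(m), OP(-), ID(n)


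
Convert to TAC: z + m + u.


Break into single-operator statements:
t1 = z + m
t2 = t1 + u


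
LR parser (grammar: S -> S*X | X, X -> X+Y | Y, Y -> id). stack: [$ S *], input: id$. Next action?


no handle ('S*' is not any RHS); shift 'id'
Action: shift


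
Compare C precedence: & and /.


'/' is multiplicative (level 10); '&' is bitwise AND (level 5)
Higher level binds tighter
'/' has higher precedence than '&'


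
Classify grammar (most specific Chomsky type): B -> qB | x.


Right-linear: every RHS is a terminal or a terminal followed by one nonterminal
Classification: Type 3 (Regular)


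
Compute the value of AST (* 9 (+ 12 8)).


Evaluate inner: (+ 12 8) = 20
Evaluate root: (* 9 20) = 180
Result: 180


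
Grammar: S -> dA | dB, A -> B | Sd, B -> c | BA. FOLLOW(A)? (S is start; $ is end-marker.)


$ ∈ FOLLOW(S). For each A -> αBβ: add FIRST(β)\{ε} to FOLLOW(B); if β nullable, add FOLLOW(A).
FOLLOW(A) = {$, c, d}


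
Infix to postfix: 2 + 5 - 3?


Left to right (same or higher precedence on left)
Postfix: 2 5 + 3 -


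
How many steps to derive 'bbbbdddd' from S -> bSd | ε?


Derivation: S => bSd => bbSdd => bbbSddd => bbbbSdddd => bbbbdddd
Steps: 5


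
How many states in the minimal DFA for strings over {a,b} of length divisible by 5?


Track length mod 5: states 0..4, accept at 0
Minimal DFA: 5 states


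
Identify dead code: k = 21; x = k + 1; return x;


k is read by x's definition; x is returned
No dead code


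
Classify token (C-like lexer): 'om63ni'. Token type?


Pattern: letter/underscore followed by alphanumerics, not a keyword
Type: IDENTIFIER


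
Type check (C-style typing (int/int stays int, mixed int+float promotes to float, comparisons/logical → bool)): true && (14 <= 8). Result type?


Operand types: bool && bool
Rule: logical operators take bool operands and yield bool
Result type: bool


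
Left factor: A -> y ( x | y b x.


Common prefix: 'y'
Factored: A -> y A', A' -> ( x | b x


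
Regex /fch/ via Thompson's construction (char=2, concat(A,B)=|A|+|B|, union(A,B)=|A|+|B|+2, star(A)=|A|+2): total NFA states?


Syntax tree has 3 char leaf(s), 0 union(s), 0 star(s)
chars contribute 3×2 = 6; each union adds +2; each star adds +2
Total: 6 + 0 + 0 = 6 states


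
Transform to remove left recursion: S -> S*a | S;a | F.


Left-recursive alternatives: S*a, S;a; non-recursive: F
Introduce S': S -> FS', S' -> *aS' | ;aS' | ε


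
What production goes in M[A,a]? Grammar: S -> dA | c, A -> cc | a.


For [A, a]: 'a' ∈ FIRST(a)
Entry: A -> a


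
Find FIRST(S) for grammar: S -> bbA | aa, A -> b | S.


Per alternative of S: FIRST(bbA) = {b}; FIRST(aa) = {a}
FIRST(S) = {a, b}


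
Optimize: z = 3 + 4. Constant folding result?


3 + 4 = 7 at compile time
Optimized: z = 7


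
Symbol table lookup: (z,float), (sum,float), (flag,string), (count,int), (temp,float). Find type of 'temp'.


Lookup 'temp' → type float


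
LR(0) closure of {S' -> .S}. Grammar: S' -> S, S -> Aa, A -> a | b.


Start: S' -> .S
For each item with dot before a nonterminal B, add B -> .γ for every B-production
Closure: [S' -> .S, S -> .Aa, A -> .a, A -> .b]


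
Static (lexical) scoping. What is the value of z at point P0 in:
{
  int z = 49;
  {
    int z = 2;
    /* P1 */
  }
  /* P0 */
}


z declared in the same block as P0
z = 49


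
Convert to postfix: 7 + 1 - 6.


Left to right (same or higher precedence on left)
Postfix: 7 1 + 6 -


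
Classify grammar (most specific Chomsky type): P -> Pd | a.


Left-linear: every RHS is a terminal or one nonterminal followed by a terminal
Classification: Type 3 (Regular)


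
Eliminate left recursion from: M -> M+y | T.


Left-recursive alternatives: M+y; non-recursive: T
Introduce M': M -> TM', M' -> +yM' | ε


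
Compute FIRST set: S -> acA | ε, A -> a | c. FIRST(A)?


Per alternative of A: FIRST(a) = {a}; FIRST(c) = {c}
FIRST(A) = {a, c}


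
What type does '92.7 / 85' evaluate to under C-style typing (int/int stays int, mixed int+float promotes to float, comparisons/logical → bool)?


Operand types: float / int
Rule: mixed int/float promotes to float; int/int stays int
Result type: float


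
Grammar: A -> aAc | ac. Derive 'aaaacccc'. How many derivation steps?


Derivation: A => aAc => aaAcc => aaaAccc => aaaacccc
Steps: 4


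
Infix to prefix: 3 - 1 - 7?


left-to-right (same/higher precedence on left): tree is (- (- 3 1) 7)
Prefix: - - 3 1 7


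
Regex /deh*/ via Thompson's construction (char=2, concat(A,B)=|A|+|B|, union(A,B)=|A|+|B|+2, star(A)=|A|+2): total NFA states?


Syntax tree has 3 char leaf(s), 0 union(s), 1 star(s)
chars contribute 3×2 = 6; each union adds +2; each star adds +2
Total: 6 + 0 + 2 = 8 states


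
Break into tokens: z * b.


Scan left to right, longest-match per lexeme
Tokens: ID(z), OP(*), ID(b)


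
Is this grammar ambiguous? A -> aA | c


right-linear, alternatives start with distinct terminals 'a' vs 'c': unique leftmost derivation
Unambiguous


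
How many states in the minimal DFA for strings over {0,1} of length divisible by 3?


Track length mod 3: states 0..2, accept at 0
Minimal DFA: 3 states


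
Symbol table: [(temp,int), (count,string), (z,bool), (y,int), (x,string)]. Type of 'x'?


Lookup 'x' → type string


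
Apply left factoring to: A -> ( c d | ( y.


Common prefix: '('
Factored: A -> ( A', A' -> c d | y


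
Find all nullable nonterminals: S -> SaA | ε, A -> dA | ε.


A nonterminal is nullable iff some alternative derives ε (directly, or every symbol in it is nullable)
Nullable: {A, S}


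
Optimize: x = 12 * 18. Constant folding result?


12 * 18 = 216 at compile time
Optimized: x = 216


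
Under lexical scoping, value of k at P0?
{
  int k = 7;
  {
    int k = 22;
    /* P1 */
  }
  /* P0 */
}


k declared in the same block as P0
k = 7


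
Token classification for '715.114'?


Pattern: digits with a decimal point
Type: FLOAT_LITERAL


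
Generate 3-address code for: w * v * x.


Break into single-operator statements:
t1 = w * v
t2 = t1 * x


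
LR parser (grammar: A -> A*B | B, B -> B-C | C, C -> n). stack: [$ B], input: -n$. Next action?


shift '-' to continue B -> B-C
Action: shift


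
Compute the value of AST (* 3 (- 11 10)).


Evaluate inner: (- 11 10) = 1
Evaluate root: (* 3 1) = 3
Result: 3


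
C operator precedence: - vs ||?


'-' is additive (level 9); '||' is logical OR (level 1)
Higher level binds tighter
'-' has higher precedence than '||'


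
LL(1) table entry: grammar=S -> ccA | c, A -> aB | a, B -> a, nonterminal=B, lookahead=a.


For [B, a]: 'a' ∈ FIRST(a)
Entry: B -> a


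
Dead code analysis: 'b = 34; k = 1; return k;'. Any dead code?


b is assigned but never read
Dead: 'b = 34'


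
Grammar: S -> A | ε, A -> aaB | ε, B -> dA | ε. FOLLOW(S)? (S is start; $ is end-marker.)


$ ∈ FOLLOW(S). For each A -> αBβ: add FIRST(β)\{ε} to FOLLOW(B); if β nullable, add FOLLOW(A).
FOLLOW(S) = {$}


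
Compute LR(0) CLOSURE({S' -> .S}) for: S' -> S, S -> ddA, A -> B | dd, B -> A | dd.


Start: S' -> .S
For each item with dot before a nonterminal B, add B -> .γ for every B-production
Closure: [S' -> .S, S -> .ddA]


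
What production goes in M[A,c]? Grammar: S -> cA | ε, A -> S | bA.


For [A, c]: 'c' ∈ FIRST(S)
Entry: A -> S


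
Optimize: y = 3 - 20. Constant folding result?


3 - 20 = -17 at compile time
Optimized: y = -17


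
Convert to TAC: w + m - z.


Break into single-operator statements:
t1 = w + m
t2 = t1 - z


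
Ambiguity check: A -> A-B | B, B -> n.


precedence layered via separate nonterminal B: deterministic
Unambiguous


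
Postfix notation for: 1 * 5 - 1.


Left to right (same or higher precedence on left)
Postfix: 1 5 * 1 -


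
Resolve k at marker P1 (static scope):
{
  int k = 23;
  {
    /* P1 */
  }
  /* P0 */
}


P1's block does not declare k; resolves to the enclosing declaration at depth 0
k = 23


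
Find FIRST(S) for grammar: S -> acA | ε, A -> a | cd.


Per alternative of S: FIRST(acA) = {a}; FIRST(ε) = {ε}
FIRST(S) = {a, ε}


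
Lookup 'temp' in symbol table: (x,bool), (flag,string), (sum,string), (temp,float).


Lookup 'temp' → type float


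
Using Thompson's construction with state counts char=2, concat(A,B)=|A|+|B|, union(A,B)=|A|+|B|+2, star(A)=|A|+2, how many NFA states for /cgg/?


Syntax tree has 3 char leaf(s), 0 union(s), 0 star(s)
chars contribute 3×2 = 6; each union adds +2; each star adds +2
Total: 6 + 0 + 0 = 6 states


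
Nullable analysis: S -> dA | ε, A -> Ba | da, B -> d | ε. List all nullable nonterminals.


A nonterminal is nullable iff some alternative derives ε (directly, or every symbol in it is nullable)
Nullable: {B, S}


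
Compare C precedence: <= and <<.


'<<' is shift (level 8); '<=' is relational (level 7)
Higher level binds tighter
'<<' has higher precedence than '<='


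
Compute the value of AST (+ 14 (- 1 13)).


Evaluate inner: (- 1 13) = -12
Evaluate root: (+ 14 -12) = 2
Result: 2


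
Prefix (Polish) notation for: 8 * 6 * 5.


left-to-right (same/higher precedence on left): tree is (* (* 8 6) 5)
Prefix: * * 8 6 5


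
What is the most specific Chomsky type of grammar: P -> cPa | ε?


Single nonterminal LHS, but c^n a^n is not regular
Classification: Type 2 (Context-Free)


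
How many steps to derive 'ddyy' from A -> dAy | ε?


Derivation: A => dAy => ddAyy => ddyy
Steps: 3


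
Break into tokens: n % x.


Scan left to right, longest-match per lexeme
Tokens: ID(n), OP(%), ID(x)


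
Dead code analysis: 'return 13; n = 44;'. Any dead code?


statement follows a return and is unreachable
Dead: 'n = 44'


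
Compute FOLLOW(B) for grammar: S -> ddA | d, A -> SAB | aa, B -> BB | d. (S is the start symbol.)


$ ∈ FOLLOW(S). For each A -> αBβ: add FIRST(β)\{ε} to FOLLOW(B); if β nullable, add FOLLOW(A).
FOLLOW(B) = {$, a, d}


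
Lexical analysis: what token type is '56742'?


Pattern: digits only
Type: INTEGER_LITERAL


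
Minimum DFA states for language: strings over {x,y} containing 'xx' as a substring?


KMP-style automaton: 2 progress states + 1 absorbing accept = 3
Minimal DFA: 3 states


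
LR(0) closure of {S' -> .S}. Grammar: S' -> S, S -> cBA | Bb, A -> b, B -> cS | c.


Start: S' -> .S
For each item with dot before a nonterminal B, add B -> .γ for every B-production
Closure: [S' -> .S, S -> .cBA, S -> .Bb, B -> .cS, B -> .c]


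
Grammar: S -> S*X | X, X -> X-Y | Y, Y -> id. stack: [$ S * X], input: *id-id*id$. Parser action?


handle 'S*X' on top; lookahead ∈ FOLLOW(S) = {*, $}
Action: reduce (S -> S*X)


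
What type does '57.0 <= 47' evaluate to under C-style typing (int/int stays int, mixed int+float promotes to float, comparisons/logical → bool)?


Operand types: float <= int
Rule: comparison yields bool
Result type: bool


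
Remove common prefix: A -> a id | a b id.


Common prefix: 'a'
Factored: A -> a A', A' -> id | b id


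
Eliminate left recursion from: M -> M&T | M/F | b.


Left-recursive alternatives: M&T, M/F; non-recursive: b
Introduce M': M -> bM', M' -> &TM' | /FM' | ε


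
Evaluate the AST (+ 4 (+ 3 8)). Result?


Evaluate inner: (+ 3 8) = 11
Evaluate root: (+ 4 11) = 15
Result: 15


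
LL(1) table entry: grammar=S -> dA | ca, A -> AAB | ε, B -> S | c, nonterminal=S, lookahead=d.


For [S, d]: 'd' ∈ FIRST(dA)
Entry: S -> dA


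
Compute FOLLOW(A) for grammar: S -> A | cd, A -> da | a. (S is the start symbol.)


$ ∈ FOLLOW(S). For each A -> αBβ: add FIRST(β)\{ε} to FOLLOW(B); if β nullable, add FOLLOW(A).
FOLLOW(A) = {$}


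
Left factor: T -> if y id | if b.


Common prefix: 'if'
Factored: T -> if T', T' -> y id | b


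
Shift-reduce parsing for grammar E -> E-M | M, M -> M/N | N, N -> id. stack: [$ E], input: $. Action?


start symbol E on stack, input exhausted
Action: accept


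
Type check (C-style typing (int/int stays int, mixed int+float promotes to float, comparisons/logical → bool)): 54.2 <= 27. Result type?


Operand types: float <= int
Rule: comparison yields bool
Result type: bool


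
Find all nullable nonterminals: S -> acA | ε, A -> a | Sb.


A nonterminal is nullable iff some alternative derives ε (directly, or every symbol in it is nullable)
Nullable: {S}


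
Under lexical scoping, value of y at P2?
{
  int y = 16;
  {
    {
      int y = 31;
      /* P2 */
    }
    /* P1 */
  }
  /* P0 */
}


y declared in the same block as P2
y = 31


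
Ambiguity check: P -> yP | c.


right-linear, alternatives start with distinct terminals 'y' vs 'c': unique leftmost derivation
Unambiguous


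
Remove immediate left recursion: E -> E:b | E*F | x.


Left-recursive alternatives: E:b, E*F; non-recursive: x
Introduce E': E -> xE', E' -> :bE' | *FE' | ε


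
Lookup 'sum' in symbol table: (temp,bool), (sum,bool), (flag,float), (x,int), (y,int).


Lookup 'sum' → type bool


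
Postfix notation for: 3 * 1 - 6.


Left to right (same or higher precedence on left)
Postfix: 3 1 * 6 -


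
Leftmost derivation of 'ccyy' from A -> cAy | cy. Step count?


Derivation: A => cAy => ccyy
Steps: 2


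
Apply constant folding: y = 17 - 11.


17 - 11 = 6 at compile time
Optimized: y = 6


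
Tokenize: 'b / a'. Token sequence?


Scan left to right, longest-match per lexeme
Tokens: ID(b), OP(/), ID(a)


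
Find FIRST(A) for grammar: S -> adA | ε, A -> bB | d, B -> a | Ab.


Per alternative of A: FIRST(bB) = {b}; FIRST(d) = {d}
FIRST(A) = {b, d}


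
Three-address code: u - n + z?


Break into single-operator statements:
t1 = u - n
t2 = t1 + z


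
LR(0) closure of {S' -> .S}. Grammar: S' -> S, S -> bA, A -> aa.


Start: S' -> .S
For each item with dot before a nonterminal B, add B -> .γ for every B-production
Closure: [S' -> .S, S -> .bA]


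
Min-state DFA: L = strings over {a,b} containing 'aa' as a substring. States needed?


KMP-style automaton: 2 progress states + 1 absorbing accept = 3
Minimal DFA: 3 states


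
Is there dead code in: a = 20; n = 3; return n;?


a is assigned but never read
Dead: 'a = 20'


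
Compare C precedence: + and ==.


'+' is additive (level 9); '==' is equality (level 6)
Higher level binds tighter
'+' has higher precedence than '=='


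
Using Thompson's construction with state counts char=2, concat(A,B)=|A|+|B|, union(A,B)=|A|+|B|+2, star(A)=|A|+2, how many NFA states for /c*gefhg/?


Syntax tree has 6 char leaf(s), 0 union(s), 1 star(s)
chars contribute 6×2 = 12; each union adds +2; each star adds +2
Total: 12 + 0 + 2 = 14 states


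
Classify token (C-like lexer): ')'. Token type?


Pattern: delimiter/punctuation
Type: PUNCTUATION


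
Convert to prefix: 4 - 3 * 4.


'*' binds tighter: tree is (- 4 (* 3 4))
Prefix: - 4 * 3 4


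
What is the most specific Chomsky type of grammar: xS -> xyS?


LHS has context (more than one symbol) and |LHS| ≤ |RHS|
Classification: Type 1 (Context-Sensitive)
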